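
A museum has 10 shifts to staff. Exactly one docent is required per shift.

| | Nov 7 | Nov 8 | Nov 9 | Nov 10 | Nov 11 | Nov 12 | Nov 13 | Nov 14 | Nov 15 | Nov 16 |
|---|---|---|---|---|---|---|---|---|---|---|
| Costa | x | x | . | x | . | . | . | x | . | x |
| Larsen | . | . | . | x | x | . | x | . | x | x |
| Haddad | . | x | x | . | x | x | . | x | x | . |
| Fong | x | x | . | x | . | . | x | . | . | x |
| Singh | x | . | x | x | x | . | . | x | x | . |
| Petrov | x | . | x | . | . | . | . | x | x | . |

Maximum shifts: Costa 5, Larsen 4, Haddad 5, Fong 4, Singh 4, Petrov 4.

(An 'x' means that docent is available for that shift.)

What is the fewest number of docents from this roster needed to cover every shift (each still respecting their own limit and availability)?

10 slots to fill and no one can take more than 5, so at least ⌈10/5⌉ = 2 docents are needed.
No set of 2 docents can cover every shift (each such set leaves at least one shift with no one available or exceeds a cap).
Costa, Larsen, and Haddad alone can cover everything: Nov 7→Costa, Nov 8→Costa, Nov 9→Haddad, Nov 10→Costa, Nov 11→Larsen, Nov 12→Haddad, Nov 13→Larsen, Nov 14→Costa, Nov 15→Larsen, Nov 16→Costa.

3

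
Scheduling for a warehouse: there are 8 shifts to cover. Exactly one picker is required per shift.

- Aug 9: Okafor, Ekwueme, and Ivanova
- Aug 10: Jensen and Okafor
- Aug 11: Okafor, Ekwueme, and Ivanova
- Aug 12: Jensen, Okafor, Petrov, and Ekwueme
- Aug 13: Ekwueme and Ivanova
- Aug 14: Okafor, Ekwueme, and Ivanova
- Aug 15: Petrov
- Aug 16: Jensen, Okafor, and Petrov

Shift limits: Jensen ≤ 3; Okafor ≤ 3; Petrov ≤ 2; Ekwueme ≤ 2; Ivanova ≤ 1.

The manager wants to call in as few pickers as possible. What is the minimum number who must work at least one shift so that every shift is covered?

4

8 slots to fill and no one can take more than 3, so at least ⌈8/3⌉ = 3 pickers are needed.
No set of 3 pickers can cover every shift (each such set leaves at least one shift with no one available or exceeds a cap).
Jensen, Okafor, Petrov, and Ekwueme alone can cover everything: Aug 9→Okafor, Aug 10→Jensen, Aug 11→Okafor, Aug 12→Jensen, Aug 13→Ekwueme, Aug 14→Okafor, Aug 15→Petrov, Aug 16→Jensen.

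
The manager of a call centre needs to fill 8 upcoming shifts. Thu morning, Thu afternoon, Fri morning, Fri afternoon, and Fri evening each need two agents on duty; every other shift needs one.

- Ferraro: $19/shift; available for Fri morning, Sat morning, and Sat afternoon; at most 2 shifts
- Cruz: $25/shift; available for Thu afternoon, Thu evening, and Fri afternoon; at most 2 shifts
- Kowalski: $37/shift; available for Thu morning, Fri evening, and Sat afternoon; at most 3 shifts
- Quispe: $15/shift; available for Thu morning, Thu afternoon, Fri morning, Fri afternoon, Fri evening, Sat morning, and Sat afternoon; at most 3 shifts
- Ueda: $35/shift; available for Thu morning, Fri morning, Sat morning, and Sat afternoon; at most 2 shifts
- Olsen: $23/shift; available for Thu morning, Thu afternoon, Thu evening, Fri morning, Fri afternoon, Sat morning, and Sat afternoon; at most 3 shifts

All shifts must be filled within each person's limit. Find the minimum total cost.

Fri evening can only be covered by Kowalski and Quispe, so that assignment is forced.
Picking the cheapest available agent for each shift independently would cost $253, but that ignores the shift limits.
An optimal schedule: Thu morning→Olsen+Ueda, Thu afternoon→Quispe+Cruz, Thu evening→Olsen, Fri morning→Olsen+Ueda, Fri afternoon→Quispe+Cruz, Fri evening→Quispe+Kowalski, Sat morning→Ferraro, Sat afternoon→Ferraro.
Total: 23 + 35 + 15 + 25 + 23 + 23 + 35 + 15 + 25 + 15 + 37 + 19 + 19 = $309.

$309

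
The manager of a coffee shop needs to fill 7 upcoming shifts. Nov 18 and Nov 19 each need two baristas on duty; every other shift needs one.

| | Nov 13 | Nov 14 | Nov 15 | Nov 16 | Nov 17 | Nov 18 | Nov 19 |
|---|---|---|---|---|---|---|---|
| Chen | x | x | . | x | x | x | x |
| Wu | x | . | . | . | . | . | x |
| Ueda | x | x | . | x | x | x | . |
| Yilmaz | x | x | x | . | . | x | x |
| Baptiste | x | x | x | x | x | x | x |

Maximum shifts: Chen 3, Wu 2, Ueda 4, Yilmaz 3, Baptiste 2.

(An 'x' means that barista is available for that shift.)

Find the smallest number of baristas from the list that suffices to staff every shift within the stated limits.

9 slots to fill and no one can take more than 4, so at least ⌈9/4⌉ = 3 baristas are needed.
Chen, Ueda, and Yilmaz alone can cover everything: Nov 13→Ueda, Nov 14→Ueda, Nov 15→Yilmaz, Nov 16→Chen, Nov 17→Chen, Nov 18→Ueda+Yilmaz, Nov 19→Chen+Yilmaz.

3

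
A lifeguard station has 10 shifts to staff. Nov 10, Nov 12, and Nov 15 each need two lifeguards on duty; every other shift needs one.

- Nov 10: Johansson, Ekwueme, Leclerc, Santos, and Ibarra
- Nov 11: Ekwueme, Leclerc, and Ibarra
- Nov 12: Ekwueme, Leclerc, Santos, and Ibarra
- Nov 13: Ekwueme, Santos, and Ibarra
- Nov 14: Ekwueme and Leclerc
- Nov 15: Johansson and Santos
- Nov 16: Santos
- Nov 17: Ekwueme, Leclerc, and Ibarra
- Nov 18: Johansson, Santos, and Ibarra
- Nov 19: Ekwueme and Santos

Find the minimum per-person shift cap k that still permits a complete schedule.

3

With 5 lifeguards and 13 worker-slots to fill, someone must work at least ⌈13/5⌉ = 3 shifts, so k ≥ 3.
k = 3 works: Nov 10→Johansson+Leclerc, Nov 11→Ekwueme, Nov 12→Leclerc+Ibarra, Nov 13→Santos, Nov 14→Ekwueme, Nov 15→Johansson+Santos, Nov 16→Santos, Nov 17→Leclerc, Nov 18→Johansson, Nov 19→Ekwueme.
Loads: Johansson 3, Ekwueme 3, Leclerc 3, Santos 3, Ibarra 1 — all ≤ 3.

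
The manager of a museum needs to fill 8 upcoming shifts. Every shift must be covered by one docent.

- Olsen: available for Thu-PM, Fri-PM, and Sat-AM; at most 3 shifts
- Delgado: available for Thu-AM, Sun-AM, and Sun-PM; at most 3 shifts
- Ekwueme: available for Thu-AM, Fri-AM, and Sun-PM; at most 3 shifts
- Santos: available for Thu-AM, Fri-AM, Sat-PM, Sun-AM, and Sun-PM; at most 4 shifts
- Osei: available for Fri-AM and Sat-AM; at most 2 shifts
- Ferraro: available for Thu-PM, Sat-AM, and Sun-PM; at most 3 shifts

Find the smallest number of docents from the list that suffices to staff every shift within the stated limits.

8 slots to fill and no one can take more than 4, so at least ⌈8/4⌉ = 2 docents are needed.
Any 2 docents together have capacity at most 4+3 = 7 < 8 slots, so 2 can never suffice.
Olsen, Delgado, and Santos alone can cover everything: Thu-AM→Delgado, Thu-PM→Olsen, Fri-AM→Santos, Fri-PM→Olsen, Sat-AM→Olsen, Sat-PM→Santos, Sun-AM→Delgado, Sun-PM→Delgado.

3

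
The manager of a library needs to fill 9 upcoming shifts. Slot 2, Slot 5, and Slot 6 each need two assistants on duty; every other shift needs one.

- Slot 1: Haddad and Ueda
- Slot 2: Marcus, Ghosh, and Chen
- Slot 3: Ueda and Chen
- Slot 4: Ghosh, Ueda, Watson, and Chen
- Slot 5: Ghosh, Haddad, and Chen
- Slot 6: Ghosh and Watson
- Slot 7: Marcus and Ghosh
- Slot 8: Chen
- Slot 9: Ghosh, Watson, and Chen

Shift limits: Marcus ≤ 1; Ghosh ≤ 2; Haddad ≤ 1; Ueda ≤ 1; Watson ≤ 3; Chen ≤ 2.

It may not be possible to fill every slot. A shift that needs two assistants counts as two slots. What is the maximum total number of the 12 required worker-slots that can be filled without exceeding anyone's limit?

10

Total capacity across all assistants is 1+2+1+1+3+2 = 10, and 12 slots are needed, so at most 10 can be filled.
An assignment achieving 10: Slot 1→Haddad, Slot 2→Ghosh+Chen, Slot 3→Ueda, Slot 4→Watson, Slot 6→Ghosh+Watson, Slot 7→Marcus, Slot 8→Chen, Slot 9→Watson.
Loads: Marcus 1/1, Ghosh 2/2, Haddad 1/1, Ueda 1/1, Watson 3/3, Chen 2/2.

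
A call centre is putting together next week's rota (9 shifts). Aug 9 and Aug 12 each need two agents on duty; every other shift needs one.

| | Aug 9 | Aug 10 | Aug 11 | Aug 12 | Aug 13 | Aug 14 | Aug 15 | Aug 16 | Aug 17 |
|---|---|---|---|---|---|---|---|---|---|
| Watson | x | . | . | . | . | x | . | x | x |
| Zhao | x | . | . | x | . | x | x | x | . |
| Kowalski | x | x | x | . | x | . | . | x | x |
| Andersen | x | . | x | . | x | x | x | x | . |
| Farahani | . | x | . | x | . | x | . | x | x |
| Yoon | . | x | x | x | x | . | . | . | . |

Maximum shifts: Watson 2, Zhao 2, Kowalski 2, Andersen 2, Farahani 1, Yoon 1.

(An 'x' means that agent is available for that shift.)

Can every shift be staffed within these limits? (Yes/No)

Total capacity is 2+2+2+2+1+1 = 10 but 11 worker-slots are needed — infeasible.

No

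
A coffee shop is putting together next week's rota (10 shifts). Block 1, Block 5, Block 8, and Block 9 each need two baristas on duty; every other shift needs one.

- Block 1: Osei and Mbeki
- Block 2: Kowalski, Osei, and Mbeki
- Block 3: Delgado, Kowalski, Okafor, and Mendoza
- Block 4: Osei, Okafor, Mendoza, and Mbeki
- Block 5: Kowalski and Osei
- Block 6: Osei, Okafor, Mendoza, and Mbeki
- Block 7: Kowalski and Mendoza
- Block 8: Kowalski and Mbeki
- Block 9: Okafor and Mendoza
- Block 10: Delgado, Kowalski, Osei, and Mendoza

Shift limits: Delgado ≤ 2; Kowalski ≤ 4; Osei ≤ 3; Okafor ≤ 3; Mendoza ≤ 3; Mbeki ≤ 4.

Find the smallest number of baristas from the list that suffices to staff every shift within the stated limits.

14 slots to fill and no one can take more than 4, so at least ⌈14/4⌉ = 4 baristas are needed.
Shifts {Block 1, Block 5, Block 9} need 6 slots, but among the baristas available for them (Kowalski, Osei, Okafor, Mendoza, and Mbeki) any 4 together supply at most 5. So 4 baristas are not enough.
Kowalski, Osei, Okafor, Mendoza, and Mbeki alone can cover everything: Block 1→Osei+Mbeki, Block 2→Kowalski, Block 3→Okafor, Block 4→Okafor, Block 5→Kowalski+Osei, Block 6→Mendoza, Block 7→Kowalski, Block 8→Kowalski+Mbeki, Block 9→Okafor+Mendoza, Block 10→Osei.

5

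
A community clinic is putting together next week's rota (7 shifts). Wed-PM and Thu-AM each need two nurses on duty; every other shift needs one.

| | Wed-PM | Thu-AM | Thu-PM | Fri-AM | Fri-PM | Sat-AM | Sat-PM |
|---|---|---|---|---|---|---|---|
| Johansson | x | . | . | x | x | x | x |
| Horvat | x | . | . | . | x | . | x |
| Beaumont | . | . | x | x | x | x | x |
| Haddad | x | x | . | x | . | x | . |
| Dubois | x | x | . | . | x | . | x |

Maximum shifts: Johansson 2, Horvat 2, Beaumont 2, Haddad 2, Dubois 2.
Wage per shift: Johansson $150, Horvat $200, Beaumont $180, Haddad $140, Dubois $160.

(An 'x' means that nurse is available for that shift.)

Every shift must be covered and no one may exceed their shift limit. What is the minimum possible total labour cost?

Thu-AM can only be covered by Haddad and Dubois, so that assignment is forced.
Thu-PM can only be covered by Beaumont, so that assignment is forced.
Picking the cheapest available nurse for each shift independently would cost $1350, but that ignores the shift limits.
An optimal schedule: Wed-PM→Dubois+Horvat, Thu-AM→Haddad+Dubois, Thu-PM→Beaumont, Fri-AM→Haddad, Fri-PM→Johansson, Sat-AM→Johansson, Sat-PM→Beaumont.
Total: 160 + 200 + 140 + 160 + 180 + 140 + 150 + 150 + 180 = $1460.

$1460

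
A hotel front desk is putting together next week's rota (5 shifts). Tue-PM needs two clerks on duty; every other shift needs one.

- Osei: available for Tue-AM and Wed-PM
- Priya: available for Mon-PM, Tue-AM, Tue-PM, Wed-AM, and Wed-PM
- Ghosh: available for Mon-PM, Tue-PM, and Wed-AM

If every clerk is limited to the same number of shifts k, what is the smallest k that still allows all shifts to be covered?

With 3 clerks and 6 worker-slots to fill, someone must work at least ⌈6/3⌉ = 2 shifts, so k ≥ 2.
k = 2 works: Mon-PM→Priya, Tue-AM→Osei, Tue-PM→Priya+Ghosh, Wed-AM→Ghosh, Wed-PM→Osei.
Loads: Osei 2, Priya 2, Ghosh 2 — all ≤ 2.

2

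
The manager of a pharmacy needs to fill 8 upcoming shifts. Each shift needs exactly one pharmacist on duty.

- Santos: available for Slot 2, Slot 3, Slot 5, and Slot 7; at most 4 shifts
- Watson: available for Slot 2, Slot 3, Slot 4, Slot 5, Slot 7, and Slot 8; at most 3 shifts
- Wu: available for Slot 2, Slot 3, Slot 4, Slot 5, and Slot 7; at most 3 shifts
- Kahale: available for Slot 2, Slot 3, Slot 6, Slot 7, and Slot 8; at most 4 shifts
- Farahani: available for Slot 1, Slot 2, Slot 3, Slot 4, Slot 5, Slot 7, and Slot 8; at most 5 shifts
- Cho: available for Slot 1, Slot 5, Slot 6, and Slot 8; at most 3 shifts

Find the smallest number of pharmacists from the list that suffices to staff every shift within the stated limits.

2

8 slots to fill and no one can take more than 5, so at least ⌈8/5⌉ = 2 pharmacists are needed.
Kahale and Farahani alone can cover everything: Slot 1→Farahani, Slot 2→Kahale, Slot 3→Kahale, Slot 4→Farahani, Slot 5→Farahani, Slot 6→Kahale, Slot 7→Kahale, Slot 8→Farahani.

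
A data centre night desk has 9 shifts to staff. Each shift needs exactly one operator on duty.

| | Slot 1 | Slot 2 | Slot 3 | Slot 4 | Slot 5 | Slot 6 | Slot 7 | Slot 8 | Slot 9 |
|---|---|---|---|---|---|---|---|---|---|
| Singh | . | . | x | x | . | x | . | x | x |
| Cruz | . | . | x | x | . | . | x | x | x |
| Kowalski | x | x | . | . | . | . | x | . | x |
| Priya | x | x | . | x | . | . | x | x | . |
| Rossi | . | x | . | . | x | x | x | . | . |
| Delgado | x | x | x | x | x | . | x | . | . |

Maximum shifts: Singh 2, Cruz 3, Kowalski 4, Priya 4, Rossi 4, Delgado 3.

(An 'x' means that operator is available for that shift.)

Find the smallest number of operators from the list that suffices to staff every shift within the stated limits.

3

9 slots to fill and no one can take more than 4, so at least ⌈9/4⌉ = 3 operators are needed.
Singh, Kowalski, and Delgado alone can cover everything: Slot 1→Kowalski, Slot 2→Kowalski, Slot 3→Delgado, Slot 4→Delgado, Slot 5→Delgado, Slot 6→Singh, Slot 7→Kowalski, Slot 8→Singh, Slot 9→Kowalski.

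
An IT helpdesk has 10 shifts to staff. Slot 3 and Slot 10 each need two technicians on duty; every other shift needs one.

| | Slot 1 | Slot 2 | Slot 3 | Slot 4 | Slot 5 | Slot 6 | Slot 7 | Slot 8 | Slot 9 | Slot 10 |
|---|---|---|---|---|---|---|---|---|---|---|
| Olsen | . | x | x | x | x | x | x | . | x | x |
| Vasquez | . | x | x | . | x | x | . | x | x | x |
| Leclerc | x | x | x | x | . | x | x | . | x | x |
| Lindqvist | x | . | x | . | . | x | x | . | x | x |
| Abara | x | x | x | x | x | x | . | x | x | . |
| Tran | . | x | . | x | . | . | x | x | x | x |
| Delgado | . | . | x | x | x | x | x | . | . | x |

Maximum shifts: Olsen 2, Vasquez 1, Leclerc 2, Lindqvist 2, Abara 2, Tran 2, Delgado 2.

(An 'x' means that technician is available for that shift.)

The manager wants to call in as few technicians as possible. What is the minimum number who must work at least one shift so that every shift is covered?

12 slots to fill and no one can take more than 2, so at least ⌈12/2⌉ = 6 technicians are needed.
Olsen, Leclerc, Lindqvist, Abara, Tran, and Delgado alone can cover everything: Slot 1→Leclerc, Slot 2→Olsen, Slot 3→Abara+Delgado, Slot 4→Leclerc, Slot 5→Olsen, Slot 6→Lindqvist, Slot 7→Lindqvist, Slot 8→Abara, Slot 9→Tran, Slot 10→Tran+Delgado.

6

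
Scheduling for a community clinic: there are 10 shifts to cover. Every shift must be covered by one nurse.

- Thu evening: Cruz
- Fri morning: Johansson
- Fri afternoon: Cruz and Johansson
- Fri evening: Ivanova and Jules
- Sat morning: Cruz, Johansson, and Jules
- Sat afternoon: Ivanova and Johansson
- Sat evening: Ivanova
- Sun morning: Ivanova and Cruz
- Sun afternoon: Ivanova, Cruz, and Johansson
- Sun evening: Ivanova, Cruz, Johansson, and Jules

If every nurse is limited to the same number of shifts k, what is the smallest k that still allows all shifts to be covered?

3

With 4 nurses and 10 worker-slots to fill, someone must work at least ⌈10/4⌉ = 3 shifts, so k ≥ 3.
k = 3 works: Thu evening→Cruz, Fri morning→Johansson, Fri afternoon→Cruz, Fri evening→Ivanova, Sat morning→Johansson, Sat afternoon→Ivanova, Sat evening→Ivanova, Sun morning→Cruz, Sun afternoon→Johansson, Sun evening→Jules.
Loads: Ivanova 3, Cruz 3, Johansson 3, Jules 1 — all ≤ 3.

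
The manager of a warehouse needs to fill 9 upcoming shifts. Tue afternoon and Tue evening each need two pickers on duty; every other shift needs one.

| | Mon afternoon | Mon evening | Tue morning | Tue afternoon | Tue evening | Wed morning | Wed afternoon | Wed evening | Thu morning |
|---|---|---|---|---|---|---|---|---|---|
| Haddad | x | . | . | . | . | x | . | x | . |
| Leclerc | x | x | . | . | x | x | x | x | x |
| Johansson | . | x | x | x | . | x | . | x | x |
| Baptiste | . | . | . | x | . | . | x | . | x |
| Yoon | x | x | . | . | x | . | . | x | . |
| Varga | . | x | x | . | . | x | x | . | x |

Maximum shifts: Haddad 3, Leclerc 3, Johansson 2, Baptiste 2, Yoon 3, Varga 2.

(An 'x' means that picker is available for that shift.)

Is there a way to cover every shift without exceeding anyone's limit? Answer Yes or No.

Yes

Tue afternoon can only be covered by Johansson and Baptiste, so that assignment is forced.
Tue evening can only be covered by Leclerc and Yoon, so that assignment is forced.
One valid schedule: Mon afternoon→Haddad, Mon evening→Leclerc, Tue morning→Johansson, Tue afternoon→Johansson+Baptiste, Tue evening→Leclerc+Yoon, Wed morning→Haddad, Wed afternoon→Leclerc, Wed evening→Haddad, Thu morning→Baptiste.
Loads: Haddad 3/3, Leclerc 3/3, Johansson 2/2, Baptiste 2/2, Yoon 1/3, Varga 0/2 — all within limits.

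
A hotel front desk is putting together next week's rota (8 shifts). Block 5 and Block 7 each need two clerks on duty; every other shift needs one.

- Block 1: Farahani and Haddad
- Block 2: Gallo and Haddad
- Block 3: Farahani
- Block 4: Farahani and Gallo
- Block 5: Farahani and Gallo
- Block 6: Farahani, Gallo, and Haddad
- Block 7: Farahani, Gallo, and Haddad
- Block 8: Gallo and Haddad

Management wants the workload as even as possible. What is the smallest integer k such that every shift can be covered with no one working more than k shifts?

4

With 3 clerks and 10 worker-slots to fill, someone must work at least ⌈10/3⌉ = 4 shifts, so k ≥ 4.
k = 4 works: Block 1→Farahani, Block 2→Gallo, Block 3→Farahani, Block 4→Farahani, Block 5→Farahani+Gallo, Block 6→Haddad, Block 7→Gallo+Haddad, Block 8→Gallo.
Loads: Farahani 4, Gallo 4, Haddad 2 — all ≤ 4.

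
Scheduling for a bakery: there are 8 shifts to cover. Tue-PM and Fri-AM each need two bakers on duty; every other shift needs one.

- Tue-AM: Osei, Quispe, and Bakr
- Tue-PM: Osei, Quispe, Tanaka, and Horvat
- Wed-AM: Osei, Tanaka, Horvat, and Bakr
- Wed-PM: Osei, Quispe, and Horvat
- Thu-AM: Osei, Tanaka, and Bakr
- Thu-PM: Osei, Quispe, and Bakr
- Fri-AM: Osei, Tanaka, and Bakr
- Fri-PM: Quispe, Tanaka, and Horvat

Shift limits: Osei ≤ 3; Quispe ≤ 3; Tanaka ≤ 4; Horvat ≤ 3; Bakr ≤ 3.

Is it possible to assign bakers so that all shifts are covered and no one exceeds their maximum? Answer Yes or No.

One valid schedule: Tue-AM→Osei, Tue-PM→Quispe+Tanaka, Wed-AM→Tanaka, Wed-PM→Osei, Thu-AM→Osei, Thu-PM→Quispe, Fri-AM→Tanaka+Bakr, Fri-PM→Quispe.
Loads: Osei 3/3, Quispe 3/3, Tanaka 3/4, Horvat 0/3, Bakr 1/3 — all within limits.

Yes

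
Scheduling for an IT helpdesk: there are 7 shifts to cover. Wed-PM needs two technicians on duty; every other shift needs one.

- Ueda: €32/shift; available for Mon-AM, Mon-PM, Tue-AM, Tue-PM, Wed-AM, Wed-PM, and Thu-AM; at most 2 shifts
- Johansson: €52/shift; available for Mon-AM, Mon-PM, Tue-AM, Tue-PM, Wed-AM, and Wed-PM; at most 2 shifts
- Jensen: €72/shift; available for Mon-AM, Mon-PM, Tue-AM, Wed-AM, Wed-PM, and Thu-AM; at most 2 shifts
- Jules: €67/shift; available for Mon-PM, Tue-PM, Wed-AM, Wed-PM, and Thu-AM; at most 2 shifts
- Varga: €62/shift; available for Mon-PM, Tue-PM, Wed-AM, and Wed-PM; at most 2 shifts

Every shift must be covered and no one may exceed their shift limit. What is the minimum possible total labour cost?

Picking the cheapest available technician for each shift independently would cost €276, but that ignores the shift limits.
An optimal schedule: Mon-AM→Ueda, Mon-PM→Johansson, Tue-AM→Ueda, Tue-PM→Johansson, Wed-AM→Varga, Wed-PM→Varga+Jules, Thu-AM→Jules.
Total: 32 + 52 + 32 + 52 + 62 + 62 + 67 + 67 = €426.

€426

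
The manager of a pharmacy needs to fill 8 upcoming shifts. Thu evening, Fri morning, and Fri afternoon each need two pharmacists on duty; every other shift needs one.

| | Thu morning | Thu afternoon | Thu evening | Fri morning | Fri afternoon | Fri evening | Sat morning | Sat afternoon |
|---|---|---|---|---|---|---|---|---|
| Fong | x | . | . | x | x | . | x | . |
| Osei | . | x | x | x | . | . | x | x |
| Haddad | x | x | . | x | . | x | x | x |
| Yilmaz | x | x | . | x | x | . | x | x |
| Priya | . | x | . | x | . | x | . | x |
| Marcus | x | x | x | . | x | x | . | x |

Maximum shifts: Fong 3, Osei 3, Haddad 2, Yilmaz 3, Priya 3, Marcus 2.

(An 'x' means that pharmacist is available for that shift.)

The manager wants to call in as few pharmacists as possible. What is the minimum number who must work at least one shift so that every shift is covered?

11 slots to fill and no one can take more than 3, so at least ⌈11/3⌉ = 4 pharmacists are needed.
Fong, Osei, Yilmaz, and Marcus alone can cover everything: Thu morning→Fong, Thu afternoon→Osei, Thu evening→Osei+Marcus, Fri morning→Fong+Osei, Fri afternoon→Fong+Yilmaz, Fri evening→Marcus, Sat morning→Yilmaz, Sat afternoon→Yilmaz.

4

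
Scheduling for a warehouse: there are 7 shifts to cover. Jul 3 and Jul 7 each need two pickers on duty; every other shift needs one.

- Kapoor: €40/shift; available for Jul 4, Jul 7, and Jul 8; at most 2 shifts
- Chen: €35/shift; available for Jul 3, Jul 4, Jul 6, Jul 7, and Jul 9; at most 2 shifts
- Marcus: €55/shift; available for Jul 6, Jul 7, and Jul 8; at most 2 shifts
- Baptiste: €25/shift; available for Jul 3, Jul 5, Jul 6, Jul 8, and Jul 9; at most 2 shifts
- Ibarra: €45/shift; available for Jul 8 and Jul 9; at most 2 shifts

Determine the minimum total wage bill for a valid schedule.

€345

Jul 3 can only be covered by Chen and Baptiste, so that assignment is forced.
Jul 5 can only be covered by Baptiste, so that assignment is forced.
Picking the cheapest available picker for each shift independently would cost €270, but that ignores the shift limits.
An optimal schedule: Jul 3→Baptiste+Chen, Jul 4→Kapoor, Jul 5→Baptiste, Jul 6→Chen, Jul 7→Kapoor+Marcus, Jul 8→Ibarra, Jul 9→Ibarra.
Total: 25 + 35 + 40 + 25 + 35 + 40 + 55 + 45 + 45 = €345.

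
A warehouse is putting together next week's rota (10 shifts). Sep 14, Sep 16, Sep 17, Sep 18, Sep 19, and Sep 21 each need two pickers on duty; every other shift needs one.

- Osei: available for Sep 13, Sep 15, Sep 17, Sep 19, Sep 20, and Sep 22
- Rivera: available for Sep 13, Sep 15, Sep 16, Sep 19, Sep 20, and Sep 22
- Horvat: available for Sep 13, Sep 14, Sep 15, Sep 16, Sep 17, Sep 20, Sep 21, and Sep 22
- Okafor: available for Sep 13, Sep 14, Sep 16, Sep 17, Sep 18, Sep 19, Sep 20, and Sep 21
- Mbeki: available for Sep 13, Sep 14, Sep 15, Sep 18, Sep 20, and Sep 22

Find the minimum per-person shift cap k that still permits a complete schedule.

With 5 pickers and 16 worker-slots to fill, someone must work at least ⌈16/5⌉ = 4 shifts, so k ≥ 4.
k = 4 works: Sep 13→Rivera, Sep 14→Horvat+Okafor, Sep 15→Osei, Sep 16→Rivera+Horvat, Sep 17→Osei+Horvat, Sep 18→Okafor+Mbeki, Sep 19→Osei+Rivera, Sep 20→Rivera, Sep 21→Horvat+Okafor, Sep 22→Osei.
Loads: Osei 4, Rivera 4, Horvat 4, Okafor 3, Mbeki 1 — all ≤ 4.

4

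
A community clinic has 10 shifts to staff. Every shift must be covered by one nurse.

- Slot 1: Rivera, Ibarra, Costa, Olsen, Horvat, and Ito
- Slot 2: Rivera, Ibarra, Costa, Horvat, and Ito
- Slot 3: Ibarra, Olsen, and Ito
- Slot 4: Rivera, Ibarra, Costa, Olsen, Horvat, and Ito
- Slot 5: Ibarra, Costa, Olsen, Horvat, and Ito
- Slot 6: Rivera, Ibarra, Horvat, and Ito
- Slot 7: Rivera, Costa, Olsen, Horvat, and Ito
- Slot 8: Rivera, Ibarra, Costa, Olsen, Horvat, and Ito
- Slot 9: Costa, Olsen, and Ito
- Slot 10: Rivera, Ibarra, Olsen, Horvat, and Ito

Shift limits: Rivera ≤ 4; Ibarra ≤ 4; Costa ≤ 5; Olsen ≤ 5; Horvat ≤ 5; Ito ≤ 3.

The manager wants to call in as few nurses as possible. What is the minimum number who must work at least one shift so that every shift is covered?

2

10 slots to fill and no one can take more than 5, so at least ⌈10/5⌉ = 2 nurses are needed.
Olsen and Horvat alone can cover everything: Slot 1→Olsen, Slot 2→Horvat, Slot 3→Olsen, Slot 4→Olsen, Slot 5→Olsen, Slot 6→Horvat, Slot 7→Horvat, Slot 8→Horvat, Slot 9→Olsen, Slot 10→Horvat.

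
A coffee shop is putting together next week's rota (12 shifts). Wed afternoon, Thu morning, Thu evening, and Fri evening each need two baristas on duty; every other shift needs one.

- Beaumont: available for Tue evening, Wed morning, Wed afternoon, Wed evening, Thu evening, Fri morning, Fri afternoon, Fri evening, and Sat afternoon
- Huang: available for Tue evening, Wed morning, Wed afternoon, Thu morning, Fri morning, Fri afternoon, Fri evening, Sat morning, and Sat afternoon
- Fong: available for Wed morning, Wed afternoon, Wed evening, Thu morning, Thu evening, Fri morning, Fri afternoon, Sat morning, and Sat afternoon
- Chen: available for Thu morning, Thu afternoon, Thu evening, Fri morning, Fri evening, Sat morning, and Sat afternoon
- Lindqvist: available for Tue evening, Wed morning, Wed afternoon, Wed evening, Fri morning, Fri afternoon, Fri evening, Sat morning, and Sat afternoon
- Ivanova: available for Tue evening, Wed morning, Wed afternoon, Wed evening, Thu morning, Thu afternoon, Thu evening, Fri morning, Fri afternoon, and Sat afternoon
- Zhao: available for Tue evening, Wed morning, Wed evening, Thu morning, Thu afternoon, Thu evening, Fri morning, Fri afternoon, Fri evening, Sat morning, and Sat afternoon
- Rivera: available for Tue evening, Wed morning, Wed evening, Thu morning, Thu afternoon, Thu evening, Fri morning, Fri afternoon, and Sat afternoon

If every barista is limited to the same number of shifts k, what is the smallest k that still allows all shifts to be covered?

2

With 8 baristas and 16 worker-slots to fill, someone must work at least ⌈16/8⌉ = 2 shifts, so k ≥ 2.
k = 2 works: Tue evening→Beaumont, Wed morning→Huang, Wed afternoon→Lindqvist+Ivanova, Wed evening→Beaumont, Thu morning→Ivanova+Rivera, Thu afternoon→Chen, Thu evening→Zhao+Rivera, Fri morning→Fong, Fri afternoon→Fong, Fri evening→Lindqvist+Zhao, Sat morning→Huang, Sat afternoon→Chen.
Loads: Beaumont 2, Huang 2, Fong 2, Chen 2, Lindqvist 2, Ivanova 2, Zhao 2, Rivera 2 — all ≤ 2.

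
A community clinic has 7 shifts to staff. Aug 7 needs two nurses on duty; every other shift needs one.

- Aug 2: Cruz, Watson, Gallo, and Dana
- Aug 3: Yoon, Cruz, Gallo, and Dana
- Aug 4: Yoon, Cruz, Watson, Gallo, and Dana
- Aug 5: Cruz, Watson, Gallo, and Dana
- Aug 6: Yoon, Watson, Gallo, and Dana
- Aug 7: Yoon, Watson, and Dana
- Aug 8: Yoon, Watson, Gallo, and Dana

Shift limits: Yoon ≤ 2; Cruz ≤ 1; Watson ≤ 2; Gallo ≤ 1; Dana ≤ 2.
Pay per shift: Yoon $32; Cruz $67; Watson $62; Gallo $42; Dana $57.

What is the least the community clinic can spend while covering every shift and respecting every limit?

$411

Picking the cheapest available nurse for each shift independently would cost $301, but that ignores the shift limits.
An optimal schedule: Aug 2→Cruz, Aug 3→Yoon, Aug 4→Dana, Aug 5→Watson, Aug 6→Gallo, Aug 7→Yoon+Watson, Aug 8→Dana.
Total: 67 + 32 + 57 + 62 + 42 + 32 + 62 + 57 = $411.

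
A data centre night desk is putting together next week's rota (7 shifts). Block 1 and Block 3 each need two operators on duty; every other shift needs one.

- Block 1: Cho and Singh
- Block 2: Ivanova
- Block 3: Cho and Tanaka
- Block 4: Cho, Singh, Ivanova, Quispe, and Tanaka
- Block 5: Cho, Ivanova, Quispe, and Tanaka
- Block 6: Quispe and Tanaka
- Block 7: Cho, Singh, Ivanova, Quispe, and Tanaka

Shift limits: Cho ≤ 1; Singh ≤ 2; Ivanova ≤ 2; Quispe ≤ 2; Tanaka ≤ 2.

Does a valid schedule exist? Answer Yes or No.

No

Total capacity is 9 and 9 slots are needed, so capacity alone doesn't rule it out.
Shifts {Block 1, Block 3} need 4 worker-slots in total, but the operators available for any of those shifts (Cho, Singh, and Tanaka) can supply at most 3 among them. So no valid schedule exists.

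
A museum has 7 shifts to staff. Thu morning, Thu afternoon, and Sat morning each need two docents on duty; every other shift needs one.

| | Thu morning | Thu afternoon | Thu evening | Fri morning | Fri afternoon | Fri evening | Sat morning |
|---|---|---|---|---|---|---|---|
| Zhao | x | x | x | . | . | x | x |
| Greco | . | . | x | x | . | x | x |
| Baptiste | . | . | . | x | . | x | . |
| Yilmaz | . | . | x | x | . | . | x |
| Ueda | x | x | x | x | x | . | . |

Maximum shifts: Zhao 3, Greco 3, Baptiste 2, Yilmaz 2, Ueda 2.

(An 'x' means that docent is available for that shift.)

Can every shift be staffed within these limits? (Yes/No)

No

Total capacity is 12 and 10 slots are needed, so capacity alone doesn't rule it out.
Shifts {Thu morning, Thu afternoon, Fri afternoon} need 5 worker-slots in total, but the docents available for any of those shifts (Zhao and Ueda) can supply at most 4 among them. So no valid schedule exists.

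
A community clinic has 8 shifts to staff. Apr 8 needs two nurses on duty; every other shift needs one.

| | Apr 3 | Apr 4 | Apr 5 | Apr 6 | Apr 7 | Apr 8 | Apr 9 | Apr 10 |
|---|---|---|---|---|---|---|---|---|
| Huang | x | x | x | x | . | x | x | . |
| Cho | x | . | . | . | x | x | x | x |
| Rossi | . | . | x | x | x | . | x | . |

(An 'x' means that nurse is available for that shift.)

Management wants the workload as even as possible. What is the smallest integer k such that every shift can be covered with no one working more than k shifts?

3

With 3 nurses and 9 worker-slots to fill, someone must work at least ⌈9/3⌉ = 3 shifts, so k ≥ 3.
k = 3 works: Apr 3→Huang, Apr 4→Huang, Apr 5→Rossi, Apr 6→Rossi, Apr 7→Cho, Apr 8→Huang+Cho, Apr 9→Rossi, Apr 10→Cho.
Loads: Huang 3, Cho 3, Rossi 3 — all ≤ 3.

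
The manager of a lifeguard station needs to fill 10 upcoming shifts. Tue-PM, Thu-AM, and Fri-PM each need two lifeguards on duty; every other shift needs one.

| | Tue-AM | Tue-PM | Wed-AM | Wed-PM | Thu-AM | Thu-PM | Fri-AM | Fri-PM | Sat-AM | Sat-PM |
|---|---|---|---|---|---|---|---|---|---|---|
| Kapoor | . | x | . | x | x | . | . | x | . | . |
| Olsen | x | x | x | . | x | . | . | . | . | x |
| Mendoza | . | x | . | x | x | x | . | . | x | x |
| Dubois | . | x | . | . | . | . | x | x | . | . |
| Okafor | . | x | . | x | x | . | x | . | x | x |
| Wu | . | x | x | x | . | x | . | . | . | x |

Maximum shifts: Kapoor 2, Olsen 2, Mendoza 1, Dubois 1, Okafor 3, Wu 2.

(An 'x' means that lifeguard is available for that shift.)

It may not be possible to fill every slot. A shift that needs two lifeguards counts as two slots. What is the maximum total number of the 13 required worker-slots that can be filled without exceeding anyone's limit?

Total capacity across all lifeguards is 2+2+1+1+3+2 = 11, and 13 slots are needed, so at most 11 can be filled.
An assignment achieving 11: Tue-AM→Olsen, Tue-PM→Okafor+Wu, Wed-AM→Olsen, Wed-PM→Kapoor, Thu-AM→Okafor, Thu-PM→Mendoza, Fri-AM→Dubois, Fri-PM→Kapoor, Sat-AM→Okafor, Sat-PM→Wu.
Loads: Kapoor 2/2, Olsen 2/2, Mendoza 1/1, Dubois 1/1, Okafor 3/3, Wu 2/2.

11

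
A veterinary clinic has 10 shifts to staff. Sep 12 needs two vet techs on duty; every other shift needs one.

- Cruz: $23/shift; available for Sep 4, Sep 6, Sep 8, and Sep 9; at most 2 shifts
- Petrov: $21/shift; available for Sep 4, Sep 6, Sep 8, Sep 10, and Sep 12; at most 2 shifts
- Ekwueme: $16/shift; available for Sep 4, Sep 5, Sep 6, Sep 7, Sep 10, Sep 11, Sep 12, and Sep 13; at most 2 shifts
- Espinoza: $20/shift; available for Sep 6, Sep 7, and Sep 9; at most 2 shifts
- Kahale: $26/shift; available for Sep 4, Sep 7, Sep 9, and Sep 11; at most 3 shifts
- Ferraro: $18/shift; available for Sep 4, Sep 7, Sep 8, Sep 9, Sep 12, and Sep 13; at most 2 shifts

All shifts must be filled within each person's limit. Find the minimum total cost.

$222

Sep 5 can only be covered by Ekwueme, so that assignment is forced.
Picking the cheapest available vet tech for each shift independently would cost $182, but that ignores the shift limits.
An optimal schedule: Sep 4→Kahale, Sep 5→Ekwueme, Sep 6→Cruz, Sep 7→Espinoza, Sep 8→Cruz, Sep 9→Espinoza, Sep 10→Petrov, Sep 11→Ekwueme, Sep 12→Petrov+Ferraro, Sep 13→Ferraro.
Total: 26 + 16 + 23 + 20 + 23 + 20 + 21 + 16 + 21 + 18 + 18 = $222.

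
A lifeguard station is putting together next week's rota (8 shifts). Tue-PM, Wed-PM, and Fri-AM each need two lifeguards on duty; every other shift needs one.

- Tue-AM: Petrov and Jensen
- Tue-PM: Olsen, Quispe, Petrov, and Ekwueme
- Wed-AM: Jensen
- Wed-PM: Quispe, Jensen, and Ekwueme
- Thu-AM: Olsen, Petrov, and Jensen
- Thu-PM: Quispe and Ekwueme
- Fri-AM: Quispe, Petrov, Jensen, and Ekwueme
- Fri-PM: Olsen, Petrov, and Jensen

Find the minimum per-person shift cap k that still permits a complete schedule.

3

With 5 lifeguards and 11 worker-slots to fill, someone must work at least ⌈11/5⌉ = 3 shifts, so k ≥ 3.
k = 3 works: Tue-AM→Petrov, Tue-PM→Olsen+Quispe, Wed-AM→Jensen, Wed-PM→Quispe+Jensen, Thu-AM→Olsen, Thu-PM→Quispe, Fri-AM→Petrov+Jensen, Fri-PM→Olsen.
Loads: Olsen 3, Quispe 3, Petrov 2, Jensen 3, Ekwueme 0 — all ≤ 3.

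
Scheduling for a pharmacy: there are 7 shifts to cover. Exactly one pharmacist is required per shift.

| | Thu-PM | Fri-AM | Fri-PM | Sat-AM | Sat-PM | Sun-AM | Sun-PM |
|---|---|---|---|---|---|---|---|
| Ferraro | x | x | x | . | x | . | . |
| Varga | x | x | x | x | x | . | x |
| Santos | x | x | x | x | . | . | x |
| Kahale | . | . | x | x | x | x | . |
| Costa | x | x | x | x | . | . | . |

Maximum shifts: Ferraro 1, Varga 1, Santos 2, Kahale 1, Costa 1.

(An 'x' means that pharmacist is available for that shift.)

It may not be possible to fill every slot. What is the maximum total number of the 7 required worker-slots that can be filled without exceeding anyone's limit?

6

Total capacity across all pharmacists is 1+1+2+1+1 = 6, and 7 slots are needed, so at most 6 can be filled.
An assignment achieving 6: Thu-PM→Santos, Fri-AM→Santos, Sat-AM→Costa, Sat-PM→Ferraro, Sun-AM→Kahale, Sun-PM→Varga.
Loads: Ferraro 1/1, Varga 1/1, Santos 2/2, Kahale 1/1, Costa 1/1.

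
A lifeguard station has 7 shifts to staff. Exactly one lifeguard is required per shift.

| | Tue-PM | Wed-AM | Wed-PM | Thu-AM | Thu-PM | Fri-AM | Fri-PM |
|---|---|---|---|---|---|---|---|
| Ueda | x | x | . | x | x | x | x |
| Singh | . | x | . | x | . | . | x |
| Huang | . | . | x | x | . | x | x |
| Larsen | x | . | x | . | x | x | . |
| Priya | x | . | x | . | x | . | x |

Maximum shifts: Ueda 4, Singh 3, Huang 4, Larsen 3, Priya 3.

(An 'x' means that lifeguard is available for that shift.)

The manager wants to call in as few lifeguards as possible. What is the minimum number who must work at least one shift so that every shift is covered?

7 slots to fill and no one can take more than 4, so at least ⌈7/4⌉ = 2 lifeguards are needed.
Ueda and Huang alone can cover everything: Tue-PM→Ueda, Wed-AM→Ueda, Wed-PM→Huang, Thu-AM→Ueda, Thu-PM→Ueda, Fri-AM→Huang, Fri-PM→Huang.

2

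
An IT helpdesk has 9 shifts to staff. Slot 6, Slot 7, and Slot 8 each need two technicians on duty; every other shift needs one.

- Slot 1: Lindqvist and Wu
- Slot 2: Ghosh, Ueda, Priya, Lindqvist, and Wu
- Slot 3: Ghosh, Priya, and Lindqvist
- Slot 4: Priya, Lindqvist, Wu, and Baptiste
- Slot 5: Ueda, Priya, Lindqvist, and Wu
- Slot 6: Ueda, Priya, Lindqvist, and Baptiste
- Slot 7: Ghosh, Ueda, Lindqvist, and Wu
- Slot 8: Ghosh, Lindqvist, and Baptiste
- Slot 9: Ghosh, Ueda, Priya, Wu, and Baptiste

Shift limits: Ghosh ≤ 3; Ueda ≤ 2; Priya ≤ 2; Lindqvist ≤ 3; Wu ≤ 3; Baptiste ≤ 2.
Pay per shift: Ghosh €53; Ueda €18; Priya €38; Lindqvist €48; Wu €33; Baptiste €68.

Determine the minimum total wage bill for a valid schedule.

Picking the cheapest available technician for each shift independently would cost €366, but that ignores the shift limits.
An optimal schedule: Slot 1→Wu, Slot 2→Ueda, Slot 3→Priya, Slot 4→Wu, Slot 5→Ueda, Slot 6→Priya+Lindqvist, Slot 7→Lindqvist+Ghosh, Slot 8→Lindqvist+Ghosh, Slot 9→Wu.
Total: 33 + 18 + 38 + 33 + 18 + 38 + 48 + 48 + 53 + 48 + 53 + 33 = €461.

€461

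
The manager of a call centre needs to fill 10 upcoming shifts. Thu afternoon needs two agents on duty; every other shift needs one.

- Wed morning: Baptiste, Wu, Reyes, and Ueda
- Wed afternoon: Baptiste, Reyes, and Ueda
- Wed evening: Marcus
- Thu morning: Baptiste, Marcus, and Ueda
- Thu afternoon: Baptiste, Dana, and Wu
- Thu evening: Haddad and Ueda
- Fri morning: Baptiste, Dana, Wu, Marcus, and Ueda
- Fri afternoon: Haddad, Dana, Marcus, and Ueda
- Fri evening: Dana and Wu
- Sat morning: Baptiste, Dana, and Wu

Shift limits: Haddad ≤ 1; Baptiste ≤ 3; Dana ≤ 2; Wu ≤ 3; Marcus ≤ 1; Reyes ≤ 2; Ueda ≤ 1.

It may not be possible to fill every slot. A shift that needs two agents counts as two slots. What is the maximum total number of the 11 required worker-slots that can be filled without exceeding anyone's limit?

Total capacity across all agents is 1+3+2+3+1+2+1 = 13, and 11 slots are needed, so at most 11 can be filled.
An assignment achieving 11: Wed morning→Wu, Wed afternoon→Baptiste, Wed evening→Marcus, Thu morning→Baptiste, Thu afternoon→Baptiste+Dana, Thu evening→Haddad, Fri morning→Wu, Fri afternoon→Ueda, Fri evening→Dana, Sat morning→Wu.
Loads: Haddad 1/1, Baptiste 3/3, Dana 2/2, Wu 3/3, Marcus 1/1, Reyes 0/2, Ueda 1/1.

11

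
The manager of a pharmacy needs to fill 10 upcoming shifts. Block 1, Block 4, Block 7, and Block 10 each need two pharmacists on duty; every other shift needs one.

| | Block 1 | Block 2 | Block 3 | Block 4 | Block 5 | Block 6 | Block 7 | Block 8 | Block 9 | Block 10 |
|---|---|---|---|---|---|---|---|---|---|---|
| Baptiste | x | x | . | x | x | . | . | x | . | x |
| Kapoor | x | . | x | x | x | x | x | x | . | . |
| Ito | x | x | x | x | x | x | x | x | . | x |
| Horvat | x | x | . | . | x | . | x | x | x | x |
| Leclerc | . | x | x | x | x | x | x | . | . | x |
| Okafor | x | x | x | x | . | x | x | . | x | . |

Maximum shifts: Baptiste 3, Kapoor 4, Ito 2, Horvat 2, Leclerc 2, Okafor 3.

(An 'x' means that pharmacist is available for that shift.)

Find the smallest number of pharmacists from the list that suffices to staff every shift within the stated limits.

14 slots to fill and no one can take more than 4, so at least ⌈14/4⌉ = 4 pharmacists are needed.
Any 4 pharmacists together have capacity at most 4+3+3+2 = 12 < 14 slots, so 4 can never suffice.
Baptiste, Kapoor, Ito, Horvat, and Okafor alone can cover everything: Block 1→Horvat+Okafor, Block 2→Baptiste, Block 3→Kapoor, Block 4→Kapoor+Okafor, Block 5→Baptiste, Block 6→Kapoor, Block 7→Ito+Okafor, Block 8→Kapoor, Block 9→Horvat, Block 10→Baptiste+Ito.

5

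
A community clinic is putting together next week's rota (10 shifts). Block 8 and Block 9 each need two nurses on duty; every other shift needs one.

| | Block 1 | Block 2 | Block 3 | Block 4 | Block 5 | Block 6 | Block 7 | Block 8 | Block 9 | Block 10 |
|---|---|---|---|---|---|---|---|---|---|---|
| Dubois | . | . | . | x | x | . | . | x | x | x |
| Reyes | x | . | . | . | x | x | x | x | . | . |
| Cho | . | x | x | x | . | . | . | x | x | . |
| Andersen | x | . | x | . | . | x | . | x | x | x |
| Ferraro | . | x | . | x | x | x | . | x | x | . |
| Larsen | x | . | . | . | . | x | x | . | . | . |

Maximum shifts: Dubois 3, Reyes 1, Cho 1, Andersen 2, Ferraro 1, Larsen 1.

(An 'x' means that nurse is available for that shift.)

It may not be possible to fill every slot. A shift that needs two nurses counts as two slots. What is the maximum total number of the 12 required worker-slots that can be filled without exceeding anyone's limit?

9

Total capacity across all nurses is 3+1+1+2+1+1 = 9, and 12 slots are needed, so at most 9 can be filled.
An assignment achieving 9: Block 1→Andersen, Block 2→Cho, Block 3→Andersen, Block 4→Dubois, Block 5→Dubois, Block 6→Larsen, Block 7→Reyes, Block 9→Ferraro, Block 10→Dubois.
Loads: Dubois 3/3, Reyes 1/1, Cho 1/1, Andersen 2/2, Ferraro 1/1, Larsen 1/1.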